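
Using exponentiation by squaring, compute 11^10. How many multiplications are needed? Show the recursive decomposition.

Computing 11^10 by squaring (build up from 11^1; each line after the first costs one multiplication):

11^1 = 11
11^2 = (11^1)^2 = 11^2 = 121
11^4 = (11^2)^2 = 121^2 = 14641
11^5 = 11 * 11^4 = 11 * 14641 = 161051
11^10 = (11^5)^2 = 161051^2 = 25937424601

Result: 25937424601
Multiplications needed: 4 (4 lines after 11^1)

11^10 = 25937424601. Using exponentiation by squaring, this requires 4 multiplications. The key idea: if the exponent is even, square the half-power; if odd, multiply by the base once.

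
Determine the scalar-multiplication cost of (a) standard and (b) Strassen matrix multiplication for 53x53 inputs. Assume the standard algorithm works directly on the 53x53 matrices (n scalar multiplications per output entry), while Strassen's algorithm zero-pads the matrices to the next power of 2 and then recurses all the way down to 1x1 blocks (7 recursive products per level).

Matrix multiplication for 53x53 matrices:

Strassen's algorithm requires power-of-2 dimensions. Pad 53x53 to 64x64 (next power of 2).

Standard algorithm: 53^3 = 148877 multiplications
Strassen's algorithm: 7^(log2(64)) = 7^6 = 117649 multiplications
Savings: 148877 - 117649 = 31228 multiplications

Standard: 148877 multiplications (53^3). Strassen: 117649 multiplications (7^6, after padding to 64x64). Strassen reduces 8 recursive multiplications to 7 at each level.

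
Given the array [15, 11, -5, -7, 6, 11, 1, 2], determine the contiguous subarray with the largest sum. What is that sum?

Using Kadane's algorithm on [15, 11, -5, -7, 6, 11, 1, 2]:

Scanning through the array:
Position 1 (value 11): max_ending_here = 26, max_so_far = 26
Position 2 (value -5): max_ending_here = 21, max_so_far = 26
Position 3 (value -7): max_ending_here = 14, max_so_far = 26
Position 4 (value 6): max_ending_here = 20, max_so_far = 26
Position 5 (value 11): max_ending_here = 31, max_so_far = 31
Position 6 (value 1): max_ending_here = 32, max_so_far = 32
Position 7 (value 2): max_ending_here = 34, max_so_far = 34

Maximum subarray: [15, 11, -5, -7, 6, 11, 1, 2]
Maximum sum: 34

The maximum subarray is [15, 11, -5, -7, 6, 11, 1, 2] with sum 34. This subarray runs from index 0 to index 7.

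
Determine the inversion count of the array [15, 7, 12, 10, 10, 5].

Finding inversions in [15, 7, 12, 10, 10, 5]:

(0, 1): arr[0]=15 > arr[1]=7
(0, 2): arr[0]=15 > arr[2]=12
(0, 3): arr[0]=15 > arr[3]=10
(0, 4): arr[0]=15 > arr[4]=10
(0, 5): arr[0]=15 > arr[5]=5
(1, 5): arr[1]=7 > arr[5]=5
(2, 3): arr[2]=12 > arr[3]=10
(2, 4): arr[2]=12 > arr[4]=10
(2, 5): arr[2]=12 > arr[5]=5
(3, 5): arr[3]=10 > arr[5]=5
(4, 5): arr[4]=10 > arr[5]=5

Total inversions: 11

The array has 11 inversion(s): (0,1), (0,2), (0,3), (0,4), (0,5), (1,5), (2,3), (2,4), (2,5), (3,5), (4,5). Each pair (i,j) satisfies i < j and arr[i] > arr[j].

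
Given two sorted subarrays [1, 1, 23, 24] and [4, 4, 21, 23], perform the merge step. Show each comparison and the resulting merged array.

Merging process:

Compare 1 vs 4: take 1 from left. Merged: [1]
Compare 1 vs 4: take 1 from left. Merged: [1, 1]
Compare 23 vs 4: take 4 from right. Merged: [1, 1, 4]
Compare 23 vs 4: take 4 from right. Merged: [1, 1, 4, 4]
Compare 23 vs 21: take 21 from right. Merged: [1, 1, 4, 4, 21]
Compare 23 vs 23: take 23 from left. Merged: [1, 1, 4, 4, 21, 23]
Compare 24 vs 23: take 23 from right. Merged: [1, 1, 4, 4, 21, 23, 23]
Append remaining from left: [24]. Merged: [1, 1, 4, 4, 21, 23, 23, 24]

Final merged array: [1, 1, 4, 4, 21, 23, 23, 24]
Total comparisons: 7

The merged array is [1, 1, 4, 4, 21, 23, 23, 24], requiring 7 comparisons. The merge step runs in O(n) time where n is the total number of elements.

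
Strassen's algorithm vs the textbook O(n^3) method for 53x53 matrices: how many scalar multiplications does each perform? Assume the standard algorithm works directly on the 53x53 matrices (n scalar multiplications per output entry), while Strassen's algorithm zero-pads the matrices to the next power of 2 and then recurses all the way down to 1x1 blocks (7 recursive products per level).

Matrix multiplication for 53x53 matrices:

Strassen's algorithm requires power-of-2 dimensions. Pad 53x53 to 64x64 (next power of 2).

Standard algorithm: 53^3 = 148877 multiplications
Strassen's algorithm: 7^(log2(64)) = 7^6 = 117649 multiplications
Savings: 148877 - 117649 = 31228 multiplications

Standard: 148877 multiplications (53^3). Strassen: 117649 multiplications (7^6, after padding to 64x64). Strassen reduces 8 recursive multiplications to 7 at each level.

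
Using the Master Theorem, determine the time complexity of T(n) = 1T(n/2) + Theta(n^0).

Master Theorem for T(n) = 1T(n/2) + O(n^0):

a = 1, b = 2, c = 0
log_b(a) = log_2(1) = 0.0000

Case 2: c = 0 = log_2(1) = 0.0000
T(n) = O(n^0 log n) = O(log n)

For T(n) = 1T(n/2) + O(n^0): log_2(1) = 0.0000. This is Case 2 of the Master Theorem (c = log_b(a), equal work at all levels), giving O(log n).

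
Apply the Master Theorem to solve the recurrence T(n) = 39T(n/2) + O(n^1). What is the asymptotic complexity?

Master Theorem for T(n) = 39T(n/2) + O(n^1):

a = 39, b = 2, c = 1
log_b(a) = log_2(39) = 5.2854

Case 1: c = 1 < log_2(39) = 5.2854
T(n) = O(n^(log_2 39))

For T(n) = 39T(n/2) + O(n^1): log_2(39) = 5.2854. This is Case 1 of the Master Theorem (c < log_b(a), work dominated by leaves), giving O(n^(log_2 39)).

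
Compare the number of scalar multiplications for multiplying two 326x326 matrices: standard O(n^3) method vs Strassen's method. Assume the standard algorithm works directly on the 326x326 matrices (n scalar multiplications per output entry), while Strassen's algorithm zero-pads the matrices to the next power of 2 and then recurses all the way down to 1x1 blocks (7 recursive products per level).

Matrix multiplication for 326x326 matrices:

Strassen's algorithm requires power-of-2 dimensions. Pad 326x326 to 512x512 (next power of 2).

Standard algorithm: 326^3 = 34645976 multiplications
Strassen's algorithm: 7^(log2(512)) = 7^9 = 40353607 multiplications
Difference: 34645976 - 40353607 = -5707631 (Strassen uses MORE here due to padding overhead — for small or just-over-power-of-2 n, padding can outweigh the per-level savings)

Standard: 34645976 multiplications (326^3). Strassen: 40353607 multiplications (7^9, after padding to 512x512). Strassen reduces 8 recursive multiplications to 7 at each level.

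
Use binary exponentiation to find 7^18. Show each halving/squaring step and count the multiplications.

Computing 7^18 by squaring (build up from 7^1; each line after the first costs one multiplication):

7^1 = 7
7^2 = (7^1)^2 = 7^2 = 49
7^4 = (7^2)^2 = 49^2 = 2401
7^8 = (7^4)^2 = 2401^2 = 5764801
7^9 = 7 * 7^8 = 7 * 5764801 = 40353607
7^18 = (7^9)^2 = 40353607^2 = 1628413597910449

Result: 1628413597910449
Multiplications needed: 5 (5 lines after 7^1)

7^18 = 1628413597910449. Using exponentiation by squaring, this requires 5 multiplications. The key idea: if the exponent is even, square the half-power; if odd, multiply by the base once.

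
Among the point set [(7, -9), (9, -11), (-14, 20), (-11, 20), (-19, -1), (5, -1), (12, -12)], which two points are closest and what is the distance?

Computing all pairwise distances among 7 points:

d((7, -9), (9, -11)) = 2.8284 <-- minimum
d((7, -9), (-14, 20)) = 35.805
d((7, -9), (-11, 20)) = 34.1321
d((7, -9), (-19, -1)) = 27.2029
d((7, -9), (5, -1)) = 8.2462
d((7, -9), (12, -12)) = 5.831
d((9, -11), (-14, 20)) = 38.6005
d((9, -11), (-11, 20)) = 36.8917
d((9, -11), (-19, -1)) = 29.7321
d((9, -11), (5, -1)) = 10.7703
d((9, -11), (12, -12)) = 3.1623
d((-14, 20), (-11, 20)) = 3.0
d((-14, 20), (-19, -1)) = 21.587
d((-14, 20), (5, -1)) = 28.3196
d((-14, 20), (12, -12)) = 41.2311
d((-11, 20), (-19, -1)) = 22.4722
d((-11, 20), (5, -1)) = 26.4008
d((-11, 20), (12, -12)) = 39.4081
d((-19, -1), (5, -1)) = 24.0
d((-19, -1), (12, -12)) = 32.8938
d((5, -1), (12, -12)) = 13.0384

Closest pair: (7, -9) and (9, -11) with distance 2.8284

The closest pair is (7, -9) and (9, -11) with Euclidean distance 2.8284. For 7 points, brute-force pairwise comparison is shown above. For large n, the divide-and-conquer algorithm (sort by x, recurse on halves, check the dividing strip) achieves O(n log n).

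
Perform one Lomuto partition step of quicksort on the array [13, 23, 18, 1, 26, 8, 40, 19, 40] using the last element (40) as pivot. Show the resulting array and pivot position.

Lomuto partition with pivot = 40:

Initial array: [13, 23, 18, 1, 26, 8, 40, 19, 40]

arr[0]=13 <= 40: swap with position 0, array becomes [13, 23, 18, 1, 26, 8, 40, 19, 40]
arr[1]=23 <= 40: swap with position 1, array becomes [13, 23, 18, 1, 26, 8, 40, 19, 40]
arr[2]=18 <= 40: swap with position 2, array becomes [13, 23, 18, 1, 26, 8, 40, 19, 40]
arr[3]=1 <= 40: swap with position 3, array becomes [13, 23, 18, 1, 26, 8, 40, 19, 40]
arr[4]=26 <= 40: swap with position 4, array becomes [13, 23, 18, 1, 26, 8, 40, 19, 40]
arr[5]=8 <= 40: swap with position 5, array becomes [13, 23, 18, 1, 26, 8, 40, 19, 40]
arr[6]=40 <= 40: swap with position 6, array becomes [13, 23, 18, 1, 26, 8, 40, 19, 40]
arr[7]=19 <= 40: swap with position 7, array becomes [13, 23, 18, 1, 26, 8, 40, 19, 40]

Place pivot at position 8: [13, 23, 18, 1, 26, 8, 40, 19, 40]
Pivot position: 8

After partitioning with pivot 40, the array becomes [13, 23, 18, 1, 26, 8, 40, 19, 40]. The pivot is placed at index 8. All elements to the left of the pivot are <= 40, and all elements to the right are > 40.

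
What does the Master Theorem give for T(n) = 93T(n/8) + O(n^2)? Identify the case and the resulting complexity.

Master Theorem for T(n) = 93T(n/8) + O(n^2):

a = 93, b = 8, c = 2
log_b(a) = log_8(93) = 2.1797

Case 1: c = 2 < log_8(93) = 2.1797
T(n) = O(n^(log_8 93))

For T(n) = 93T(n/8) + O(n^2): log_8(93) = 2.1797. This is Case 1 of the Master Theorem (c < log_b(a), work dominated by leaves), giving O(n^(log_8 93)).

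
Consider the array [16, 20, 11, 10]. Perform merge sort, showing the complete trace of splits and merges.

Merge sort trace:

Split: [16, 20, 11, 10] -> [16, 20] and [11, 10]
  Split: [16, 20] -> [16] and [20]
  Merge: [16] + [20] -> [16, 20]
  Split: [11, 10] -> [11] and [10]
  Merge: [11] + [10] -> [10, 11]
Merge: [16, 20] + [10, 11] -> [10, 11, 16, 20]

Final sorted array: [10, 11, 16, 20]

The merge sort proceeds by recursively splitting the array and merging sorted halves.
After all merges, the sorted array is [10, 11, 16, 20].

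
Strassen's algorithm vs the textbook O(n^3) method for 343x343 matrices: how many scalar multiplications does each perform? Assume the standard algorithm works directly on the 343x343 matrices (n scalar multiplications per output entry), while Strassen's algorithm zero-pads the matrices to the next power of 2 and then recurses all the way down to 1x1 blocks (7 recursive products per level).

Matrix multiplication for 343x343 matrices:

Strassen's algorithm requires power-of-2 dimensions. Pad 343x343 to 512x512 (next power of 2).

Standard algorithm: 343^3 = 40353607 multiplications
Strassen's algorithm: 7^(log2(512)) = 7^9 = 40353607 multiplications
Savings: 40353607 - 40353607 = 0 multiplications

Standard: 40353607 multiplications (343^3). Strassen: 40353607 multiplications (7^9, after padding to 512x512). Strassen reduces 8 recursive multiplications to 7 at each level.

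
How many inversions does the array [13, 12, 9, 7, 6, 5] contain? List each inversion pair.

Finding inversions in [13, 12, 9, 7, 6, 5]:

(0, 1): arr[0]=13 > arr[1]=12
(0, 2): arr[0]=13 > arr[2]=9
(0, 3): arr[0]=13 > arr[3]=7
(0, 4): arr[0]=13 > arr[4]=6
(0, 5): arr[0]=13 > arr[5]=5
(1, 2): arr[1]=12 > arr[2]=9
(1, 3): arr[1]=12 > arr[3]=7
(1, 4): arr[1]=12 > arr[4]=6
(1, 5): arr[1]=12 > arr[5]=5
(2, 3): arr[2]=9 > arr[3]=7
(2, 4): arr[2]=9 > arr[4]=6
(2, 5): arr[2]=9 > arr[5]=5
(3, 4): arr[3]=7 > arr[4]=6
(3, 5): arr[3]=7 > arr[5]=5
(4, 5): arr[4]=6 > arr[5]=5

Total inversions: 15

The array has 15 inversion(s): (0,1), (0,2), (0,3), (0,4), (0,5), (1,2), (1,3), (1,4), (1,5), (2,3), (2,4), (2,5), (3,4), (3,5), (4,5). Each pair (i,j) satisfies i < j and arr[i] > arr[j].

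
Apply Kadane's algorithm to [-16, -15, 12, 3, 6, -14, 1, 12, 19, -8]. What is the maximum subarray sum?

Using Kadane's algorithm on [-16, -15, 12, 3, 6, -14, 1, 12, 19, -8]:

Scanning through the array:
Position 1 (value -15): max_ending_here = -15, max_so_far = -15
Position 2 (value 12): max_ending_here = 12, max_so_far = 12
Position 3 (value 3): max_ending_here = 15, max_so_far = 15
Position 4 (value 6): max_ending_here = 21, max_so_far = 21
Position 5 (value -14): max_ending_here = 7, max_so_far = 21
Position 6 (value 1): max_ending_here = 8, max_so_far = 21
Position 7 (value 12): max_ending_here = 20, max_so_far = 21
Position 8 (value 19): max_ending_here = 39, max_so_far = 39
Position 9 (value -8): max_ending_here = 31, max_so_far = 39

Maximum subarray: [12, 3, 6, -14, 1, 12, 19]
Maximum sum: 39

The maximum subarray is [12, 3, 6, -14, 1, 12, 19] with sum 39. This subarray runs from index 2 to index 8.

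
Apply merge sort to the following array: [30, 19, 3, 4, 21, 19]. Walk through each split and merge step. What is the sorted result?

Merge sort trace:

Split: [30, 19, 3, 4, 21, 19] -> [30, 19, 3] and [4, 21, 19]
  Split: [30, 19, 3] -> [30] and [19, 3]
    Split: [19, 3] -> [19] and [3]
    Merge: [19] + [3] -> [3, 19]
  Merge: [30] + [3, 19] -> [3, 19, 30]
  Split: [4, 21, 19] -> [4] and [21, 19]
    Split: [21, 19] -> [21] and [19]
    Merge: [21] + [19] -> [19, 21]
  Merge: [4] + [19, 21] -> [4, 19, 21]
Merge: [3, 19, 30] + [4, 19, 21] -> [3, 4, 19, 19, 21, 30]

Final sorted array: [3, 4, 19, 19, 21, 30]

The merge sort proceeds by recursively splitting the array and merging sorted halves.
After all merges, the sorted array is [3, 4, 19, 19, 21, 30].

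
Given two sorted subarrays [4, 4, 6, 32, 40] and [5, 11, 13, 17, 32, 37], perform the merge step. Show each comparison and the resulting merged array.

Merging process:

Compare 4 vs 5: take 4 from left. Merged: [4]
Compare 4 vs 5: take 4 from left. Merged: [4, 4]
Compare 6 vs 5: take 5 from right. Merged: [4, 4, 5]
Compare 6 vs 11: take 6 from left. Merged: [4, 4, 5, 6]
Compare 32 vs 11: take 11 from right. Merged: [4, 4, 5, 6, 11]
Compare 32 vs 13: take 13 from right. Merged: [4, 4, 5, 6, 11, 13]
Compare 32 vs 17: take 17 from right. Merged: [4, 4, 5, 6, 11, 13, 17]
Compare 32 vs 32: take 32 from left. Merged: [4, 4, 5, 6, 11, 13, 17, 32]
Compare 40 vs 32: take 32 from right. Merged: [4, 4, 5, 6, 11, 13, 17, 32, 32]
Compare 40 vs 37: take 37 from right. Merged: [4, 4, 5, 6, 11, 13, 17, 32, 32, 37]
Append remaining from left: [40]. Merged: [4, 4, 5, 6, 11, 13, 17, 32, 32, 37, 40]

Final merged array: [4, 4, 5, 6, 11, 13, 17, 32, 32, 37, 40]
Total comparisons: 10

The merged array is [4, 4, 5, 6, 11, 13, 17, 32, 32, 37, 40], requiring 10 comparisons. The merge step runs in O(n) time where n is the total number of elements.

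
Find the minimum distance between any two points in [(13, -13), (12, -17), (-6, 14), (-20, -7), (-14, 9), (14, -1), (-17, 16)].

Computing all pairwise distances among 7 points:

d((13, -13), (12, -17)) = 4.1231 <-- minimum
d((13, -13), (-6, 14)) = 33.0151
d((13, -13), (-20, -7)) = 33.541
d((13, -13), (-14, 9)) = 34.8281
d((13, -13), (14, -1)) = 12.0416
d((13, -13), (-17, 16)) = 41.7253
d((12, -17), (-6, 14)) = 35.8469
d((12, -17), (-20, -7)) = 33.5261
d((12, -17), (-14, 9)) = 36.7696
d((12, -17), (14, -1)) = 16.1245
d((12, -17), (-17, 16)) = 43.9318
d((-6, 14), (-20, -7)) = 25.2389
d((-6, 14), (-14, 9)) = 9.434
d((-6, 14), (14, -1)) = 25.0
d((-6, 14), (-17, 16)) = 11.1803
d((-20, -7), (-14, 9)) = 17.088
d((-20, -7), (14, -1)) = 34.5254
d((-20, -7), (-17, 16)) = 23.1948
d((-14, 9), (14, -1)) = 29.7321
d((-14, 9), (-17, 16)) = 7.6158
d((14, -1), (-17, 16)) = 35.3553

Closest pair: (13, -13) and (12, -17) with distance 4.1231

The closest pair is (13, -13) and (12, -17) with Euclidean distance 4.1231. For 7 points, brute-force pairwise comparison is shown above. For large n, the divide-and-conquer algorithm (sort by x, recurse on halves, check the dividing strip) achieves O(n log n).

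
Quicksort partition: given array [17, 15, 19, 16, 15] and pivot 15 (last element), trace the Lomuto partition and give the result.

Lomuto partition with pivot = 15:

Initial array: [17, 15, 19, 16, 15]

arr[0]=17 > 15: no swap
arr[1]=15 <= 15: swap with position 0, array becomes [15, 17, 19, 16, 15]
arr[2]=19 > 15: no swap
arr[3]=16 > 15: no swap

Place pivot at position 1: [15, 15, 19, 16, 17]
Pivot position: 1

After partitioning with pivot 15, the array becomes [15, 15, 19, 16, 17]. The pivot is placed at index 1. All elements to the left of the pivot are <= 15, and all elements to the right are > 15.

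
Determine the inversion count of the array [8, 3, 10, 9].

Finding inversions in [8, 3, 10, 9]:

(0, 1): arr[0]=8 > arr[1]=3
(2, 3): arr[2]=10 > arr[3]=9

Total inversions: 2

The array has 2 inversion(s): (0,1), (2,3). Each pair (i,j) satisfies i < j and arr[i] > arr[j].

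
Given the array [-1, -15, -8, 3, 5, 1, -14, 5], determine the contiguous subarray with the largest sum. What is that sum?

Using Kadane's algorithm on [-1, -15, -8, 3, 5, 1, -14, 5]:

Scanning through the array:
Position 1 (value -15): max_ending_here = -15, max_so_far = -1
Position 2 (value -8): max_ending_here = -8, max_so_far = -1
Position 3 (value 3): max_ending_here = 3, max_so_far = 3
Position 4 (value 5): max_ending_here = 8, max_so_far = 8
Position 5 (value 1): max_ending_here = 9, max_so_far = 9
Position 6 (value -14): max_ending_here = -5, max_so_far = 9
Position 7 (value 5): max_ending_here = 5, max_so_far = 9

Maximum subarray: [3, 5, 1]
Maximum sum: 9

The maximum subarray is [3, 5, 1] with sum 9. This subarray runs from index 3 to index 5.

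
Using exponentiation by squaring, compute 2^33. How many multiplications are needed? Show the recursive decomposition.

Computing 2^33 by squaring (build up from 2^1; each line after the first costs one multiplication):

2^1 = 2
2^2 = (2^1)^2 = 2^2 = 4
2^4 = (2^2)^2 = 4^2 = 16
2^8 = (2^4)^2 = 16^2 = 256
2^16 = (2^8)^2 = 256^2 = 65536
2^32 = (2^16)^2 = 65536^2 = 4294967296
2^33 = 2 * 2^32 = 2 * 4294967296 = 8589934592

Result: 8589934592
Multiplications needed: 6 (6 lines after 2^1)

2^33 = 8589934592. Using exponentiation by squaring, this requires 6 multiplications. The key idea: if the exponent is even, square the half-power; if odd, multiply by the base once.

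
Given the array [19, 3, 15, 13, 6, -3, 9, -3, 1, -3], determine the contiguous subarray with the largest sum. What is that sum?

Using Kadane's algorithm on [19, 3, 15, 13, 6, -3, 9, -3, 1, -3]:

Scanning through the array:
Position 1 (value 3): max_ending_here = 22, max_so_far = 22
Position 2 (value 15): max_ending_here = 37, max_so_far = 37
Position 3 (value 13): max_ending_here = 50, max_so_far = 50
Position 4 (value 6): max_ending_here = 56, max_so_far = 56
Position 5 (value -3): max_ending_here = 53, max_so_far = 56
Position 6 (value 9): max_ending_here = 62, max_so_far = 62
Position 7 (value -3): max_ending_here = 59, max_so_far = 62
Position 8 (value 1): max_ending_here = 60, max_so_far = 62
Position 9 (value -3): max_ending_here = 57, max_so_far = 62

Maximum subarray: [19, 3, 15, 13, 6, -3, 9]
Maximum sum: 62

The maximum subarray is [19, 3, 15, 13, 6, -3, 9] with sum 62. This subarray runs from index 0 to index 6.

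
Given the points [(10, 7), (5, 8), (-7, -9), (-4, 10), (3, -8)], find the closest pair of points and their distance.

Computing all pairwise distances among 5 points:

d((10, 7), (5, 8)) = 5.099 <-- minimum
d((10, 7), (-7, -9)) = 23.3452
d((10, 7), (-4, 10)) = 14.3178
d((10, 7), (3, -8)) = 16.5529
d((5, 8), (-7, -9)) = 20.8087
d((5, 8), (-4, 10)) = 9.2195
d((5, 8), (3, -8)) = 16.1245
d((-7, -9), (-4, 10)) = 19.2354
d((-7, -9), (3, -8)) = 10.0499
d((-4, 10), (3, -8)) = 19.3132

Closest pair: (10, 7) and (5, 8) with distance 5.099

The closest pair is (10, 7) and (5, 8) with Euclidean distance 5.099. For 5 points, brute-force pairwise comparison is shown above. For large n, the divide-and-conquer algorithm (sort by x, recurse on halves, check the dividing strip) achieves O(n log n).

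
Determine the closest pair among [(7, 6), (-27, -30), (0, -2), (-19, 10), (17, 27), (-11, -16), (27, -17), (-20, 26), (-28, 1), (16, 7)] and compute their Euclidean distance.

Computing all pairwise distances among 10 points:

d((7, 6), (-27, -30)) = 49.5177
d((7, 6), (0, -2)) = 10.6301
d((7, 6), (-19, 10)) = 26.3059
d((7, 6), (17, 27)) = 23.2594
d((7, 6), (-11, -16)) = 28.4253
d((7, 6), (27, -17)) = 30.4795
d((7, 6), (-20, 26)) = 33.6006
d((7, 6), (-28, 1)) = 35.3553
d((7, 6), (16, 7)) = 9.0554 <-- minimum
d((-27, -30), (0, -2)) = 38.8973
d((-27, -30), (-19, 10)) = 40.7922
d((-27, -30), (17, 27)) = 72.0069
d((-27, -30), (-11, -16)) = 21.2603
d((-27, -30), (27, -17)) = 55.5428
d((-27, -30), (-20, 26)) = 56.4358
d((-27, -30), (-28, 1)) = 31.0161
d((-27, -30), (16, 7)) = 56.7274
d((0, -2), (-19, 10)) = 22.4722
d((0, -2), (17, 27)) = 33.6155
d((0, -2), (-11, -16)) = 17.8045
d((0, -2), (27, -17)) = 30.8869
d((0, -2), (-20, 26)) = 34.4093
d((0, -2), (-28, 1)) = 28.1603
d((0, -2), (16, 7)) = 18.3576
d((-19, 10), (17, 27)) = 39.8121
d((-19, 10), (-11, -16)) = 27.2029
d((-19, 10), (27, -17)) = 53.3385
d((-19, 10), (-20, 26)) = 16.0312
d((-19, 10), (-28, 1)) = 12.7279
d((-19, 10), (16, 7)) = 35.1283
d((17, 27), (-11, -16)) = 51.3128
d((17, 27), (27, -17)) = 45.1221
d((17, 27), (-20, 26)) = 37.0135
d((17, 27), (-28, 1)) = 51.9711
d((17, 27), (16, 7)) = 20.025
d((-11, -16), (27, -17)) = 38.0132
d((-11, -16), (-20, 26)) = 42.9535
d((-11, -16), (-28, 1)) = 24.0416
d((-11, -16), (16, 7)) = 35.4683
d((27, -17), (-20, 26)) = 63.7024
d((27, -17), (-28, 1)) = 57.8705
d((27, -17), (16, 7)) = 26.4008
d((-20, 26), (-28, 1)) = 26.2488
d((-20, 26), (16, 7)) = 40.7063
d((-28, 1), (16, 7)) = 44.4072

Closest pair: (7, 6) and (16, 7) with distance 9.0554

The closest pair is (7, 6) and (16, 7) with Euclidean distance 9.0554. For 10 points, brute-force pairwise comparison is shown above. For large n, the divide-and-conquer algorithm (sort by x, recurse on halves, check the dividing strip) achieves O(n log n).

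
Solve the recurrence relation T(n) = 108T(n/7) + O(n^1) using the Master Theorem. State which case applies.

Master Theorem for T(n) = 108T(n/7) + O(n^1):

a = 108, b = 7, c = 1
log_b(a) = log_7(108) = 2.4061

Case 1: c = 1 < log_7(108) = 2.4061
T(n) = O(n^(log_7 108))

For T(n) = 108T(n/7) + O(n^1): log_7(108) = 2.4061. This is Case 1 of the Master Theorem (c < log_b(a), work dominated by leaves), giving O(n^(log_7 108)).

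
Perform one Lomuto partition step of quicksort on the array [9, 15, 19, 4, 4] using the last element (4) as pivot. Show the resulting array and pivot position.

Lomuto partition with pivot = 4:

Initial array: [9, 15, 19, 4, 4]

arr[0]=9 > 4: no swap
arr[1]=15 > 4: no swap
arr[2]=19 > 4: no swap
arr[3]=4 <= 4: swap with position 0, array becomes [4, 15, 19, 9, 4]

Place pivot at position 1: [4, 4, 19, 9, 15]
Pivot position: 1

After partitioning with pivot 4, the array becomes [4, 4, 19, 9, 15]. The pivot is placed at index 1. All elements to the left of the pivot are <= 4, and all elements to the right are > 4.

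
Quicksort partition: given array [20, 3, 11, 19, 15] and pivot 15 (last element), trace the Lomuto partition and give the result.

Lomuto partition with pivot = 15:

Initial array: [20, 3, 11, 19, 15]

arr[0]=20 > 15: no swap
arr[1]=3 <= 15: swap with position 0, array becomes [3, 20, 11, 19, 15]
arr[2]=11 <= 15: swap with position 1, array becomes [3, 11, 20, 19, 15]
arr[3]=19 > 15: no swap

Place pivot at position 2: [3, 11, 15, 19, 20]
Pivot position: 2

After partitioning with pivot 15, the array becomes [3, 11, 15, 19, 20]. The pivot is placed at index 2. All elements to the left of the pivot are <= 15, and all elements to the right are > 15.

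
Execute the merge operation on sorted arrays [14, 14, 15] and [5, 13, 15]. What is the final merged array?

Merging process:

Compare 14 vs 5: take 5 from right. Merged: [5]
Compare 14 vs 13: take 13 from right. Merged: [5, 13]
Compare 14 vs 15: take 14 from left. Merged: [5, 13, 14]
Compare 14 vs 15: take 14 from left. Merged: [5, 13, 14, 14]
Compare 15 vs 15: take 15 from left. Merged: [5, 13, 14, 14, 15]
Append remaining from right: [15]. Merged: [5, 13, 14, 14, 15, 15]

Final merged array: [5, 13, 14, 14, 15, 15]
Total comparisons: 5

The merged array is [5, 13, 14, 14, 15, 15], requiring 5 comparisons. The merge step runs in O(n) time where n is the total number of elements.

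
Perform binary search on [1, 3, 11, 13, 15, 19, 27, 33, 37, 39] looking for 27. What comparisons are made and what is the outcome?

Binary search for 27 in [1, 3, 11, 13, 15, 19, 27, 33, 37, 39]:

lo=0, hi=9, mid=4, arr[mid]=15 -> 15 < 27, search right half
lo=5, hi=9, mid=7, arr[mid]=33 -> 33 > 27, search left half
lo=5, hi=6, mid=5, arr[mid]=19 -> 19 < 27, search right half
lo=6, hi=6, mid=6, arr[mid]=27 -> Found target at index 6!

Binary search finds 27 at index 6 after 4 comparisons. The search repeatedly halves the search space by comparing with the middle element.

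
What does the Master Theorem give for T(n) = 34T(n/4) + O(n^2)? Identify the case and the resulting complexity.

Master Theorem for T(n) = 34T(n/4) + O(n^2):

a = 34, b = 4, c = 2
log_b(a) = log_4(34) = 2.5437

Case 1: c = 2 < log_4(34) = 2.5437
T(n) = O(n^(log_4 34))

For T(n) = 34T(n/4) + O(n^2): log_4(34) = 2.5437. This is Case 1 of the Master Theorem (c < log_b(a), work dominated by leaves), giving O(n^(log_4 34)).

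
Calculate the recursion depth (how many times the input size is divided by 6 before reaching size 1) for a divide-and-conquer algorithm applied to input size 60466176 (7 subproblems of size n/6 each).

For divide and conquer with division factor 6:

Problem sizes at each level:
Level 0: 60466176
Level 1: 10077696
Level 2: 1679616
Level 3: 279936
Level 4: 46656
Level 5: 7776
Level 6: 1296
Level 7: 216
Level 8: 36
Level 9: 6
Level 10: 1

The root is level 0 and the size-1 base case is level 10 (the tree spans levels 0 through 10, i.e. 11 levels counting the root), so the depth is the number of divisions: log_6(60466176) = 10

The recursion tree depth is log_6(60466176) = 10. At each level, the problem size is divided by 6, so it takes 10 divisions to reduce to a base case of size 1. The algorithm makes 7 recursive calls at each level.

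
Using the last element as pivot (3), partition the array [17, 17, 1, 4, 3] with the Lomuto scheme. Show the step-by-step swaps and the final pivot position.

Lomuto partition with pivot = 3:

Initial array: [17, 17, 1, 4, 3]

arr[0]=17 > 3: no swap
arr[1]=17 > 3: no swap
arr[2]=1 <= 3: swap with position 0, array becomes [1, 17, 17, 4, 3]
arr[3]=4 > 3: no swap

Place pivot at position 1: [1, 3, 17, 4, 17]
Pivot position: 1

After partitioning with pivot 3, the array becomes [1, 3, 17, 4, 17]. The pivot is placed at index 1. All elements to the left of the pivot are <= 3, and all elements to the right are > 3.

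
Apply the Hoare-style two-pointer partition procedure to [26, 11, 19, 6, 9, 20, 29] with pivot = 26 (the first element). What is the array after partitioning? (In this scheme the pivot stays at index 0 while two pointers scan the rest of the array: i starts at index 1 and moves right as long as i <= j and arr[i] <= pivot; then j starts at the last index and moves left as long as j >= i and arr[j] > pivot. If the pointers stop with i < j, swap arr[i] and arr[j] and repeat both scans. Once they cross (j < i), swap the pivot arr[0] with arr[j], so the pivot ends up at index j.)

Hoare-style two-pointer partition with pivot = 26:

Initial array: [26, 11, 19, 6, 9, 20, 29]

Pointers start at i = 1, j = 6.
i ends at 6, j ends at 5: the pointers have crossed (j < i), so scanning stops.

Swap pivot arr[0] with arr[5] to place pivot at position 5: [20, 11, 19, 6, 9, 26, 29]
Pivot position: 5

After partitioning with pivot 26, the array becomes [20, 11, 19, 6, 9, 26, 29]. The pivot is placed at index 5. All elements to the left of the pivot are <= 26, and all elements to the right are > 26.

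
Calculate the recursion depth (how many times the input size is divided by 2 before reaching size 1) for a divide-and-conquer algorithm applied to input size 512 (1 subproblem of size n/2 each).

For divide and conquer with division factor 2:

Problem sizes at each level:
Level 0: 512
Level 1: 256
Level 2: 128
Level 3: 64
Level 4: 32
Level 5: 16
Level 6: 8
Level 7: 4
Level 8: 2
Level 9: 1

The root is level 0 and the size-1 base case is level 9 (the tree spans levels 0 through 9, i.e. 10 levels counting the root), so the depth is the number of divisions: log_2(512) = 9

The recursion tree depth is log_2(512) = 9. At each level, the problem size is divided by 2, so it takes 9 divisions to reduce to a base case of size 1. The algorithm makes 1 recursive call at each level.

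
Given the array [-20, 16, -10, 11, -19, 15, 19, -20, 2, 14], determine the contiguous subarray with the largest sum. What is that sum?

Using Kadane's algorithm on [-20, 16, -10, 11, -19, 15, 19, -20, 2, 14]:

Scanning through the array:
Position 1 (value 16): max_ending_here = 16, max_so_far = 16
Position 2 (value -10): max_ending_here = 6, max_so_far = 16
Position 3 (value 11): max_ending_here = 17, max_so_far = 17
Position 4 (value -19): max_ending_here = -2, max_so_far = 17
Position 5 (value 15): max_ending_here = 15, max_so_far = 17
Position 6 (value 19): max_ending_here = 34, max_so_far = 34
Position 7 (value -20): max_ending_here = 14, max_so_far = 34
Position 8 (value 2): max_ending_here = 16, max_so_far = 34
Position 9 (value 14): max_ending_here = 30, max_so_far = 34

Maximum subarray: [15, 19]
Maximum sum: 34

The maximum subarray is [15, 19] with sum 34. This subarray runs from index 5 to index 6.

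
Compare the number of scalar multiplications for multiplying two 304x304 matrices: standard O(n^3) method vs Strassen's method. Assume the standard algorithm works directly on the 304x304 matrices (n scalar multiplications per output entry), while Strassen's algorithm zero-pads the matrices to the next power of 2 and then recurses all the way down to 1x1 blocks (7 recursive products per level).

Matrix multiplication for 304x304 matrices:

Strassen's algorithm requires power-of-2 dimensions. Pad 304x304 to 512x512 (next power of 2).

Standard algorithm: 304^3 = 28094464 multiplications
Strassen's algorithm: 7^(log2(512)) = 7^9 = 40353607 multiplications
Difference: 28094464 - 40353607 = -12259143 (Strassen uses MORE here due to padding overhead — for small or just-over-power-of-2 n, padding can outweigh the per-level savings)

Standard: 28094464 multiplications (304^3). Strassen: 40353607 multiplications (7^9, after padding to 512x512). Strassen reduces 8 recursive multiplications to 7 at each level.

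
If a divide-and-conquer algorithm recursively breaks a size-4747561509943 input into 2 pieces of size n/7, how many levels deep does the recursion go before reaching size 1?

For divide and conquer with division factor 7:

Problem sizes at each level:
Level 0: 4747561509943
Level 1: 678223072849
Level 2: 96889010407
Level 3: 13841287201
Level 4: 1977326743
Level 5: 282475249
Level 6: 40353607
Level 7: 5764801
Level 8: 823543
Level 9: 117649
Level 10: 16807
Level 11: 2401
Level 12: 343
Level 13: 49
Level 14: 7
Level 15: 1

The root is level 0 and the size-1 base case is level 15 (the tree spans levels 0 through 15, i.e. 16 levels counting the root), so the depth is the number of divisions: log_7(4747561509943) = 15

The recursion tree depth is log_7(4747561509943) = 15. At each level, the problem size is divided by 7, so it takes 15 divisions to reduce to a base case of size 1. The algorithm makes 2 recursive calls at each level.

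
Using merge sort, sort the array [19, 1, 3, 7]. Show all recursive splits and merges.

Merge sort trace:

Split: [19, 1, 3, 7] -> [19, 1] and [3, 7]
  Split: [19, 1] -> [19] and [1]
  Merge: [19] + [1] -> [1, 19]
  Split: [3, 7] -> [3] and [7]
  Merge: [3] + [7] -> [3, 7]
Merge: [1, 19] + [3, 7] -> [1, 3, 7, 19]

Final sorted array: [1, 3, 7, 19]

The merge sort proceeds by recursively splitting the array and merging sorted halves.
After all merges, the sorted array is [1, 3, 7, 19].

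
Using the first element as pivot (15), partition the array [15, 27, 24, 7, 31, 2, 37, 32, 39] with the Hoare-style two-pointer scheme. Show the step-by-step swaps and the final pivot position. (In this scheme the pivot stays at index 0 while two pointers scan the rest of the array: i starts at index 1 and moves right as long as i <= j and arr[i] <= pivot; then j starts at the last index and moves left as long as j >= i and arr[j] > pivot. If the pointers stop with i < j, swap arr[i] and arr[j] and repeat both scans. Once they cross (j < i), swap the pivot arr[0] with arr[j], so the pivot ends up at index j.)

Hoare-style two-pointer partition with pivot = 15:

Initial array: [15, 27, 24, 7, 31, 2, 37, 32, 39]

Pointers start at i = 1, j = 8.
i stops at index 1 (arr[1]=27 > 15), j stops at index 5 (arr[5]=2 <= 15): swap arr[1] and arr[5], array becomes [15, 2, 24, 7, 31, 27, 37, 32, 39]
i stops at index 2 (arr[2]=24 > 15), j stops at index 3 (arr[3]=7 <= 15): swap arr[2] and arr[3], array becomes [15, 2, 7, 24, 31, 27, 37, 32, 39]
i ends at 3, j ends at 2: the pointers have crossed (j < i), so scanning stops.

Swap pivot arr[0] with arr[2] to place pivot at position 2: [7, 2, 15, 24, 31, 27, 37, 32, 39]
Pivot position: 2

After partitioning with pivot 15, the array becomes [7, 2, 15, 24, 31, 27, 37, 32, 39]. The pivot is placed at index 2. All elements to the left of the pivot are <= 15, and all elements to the right are > 15.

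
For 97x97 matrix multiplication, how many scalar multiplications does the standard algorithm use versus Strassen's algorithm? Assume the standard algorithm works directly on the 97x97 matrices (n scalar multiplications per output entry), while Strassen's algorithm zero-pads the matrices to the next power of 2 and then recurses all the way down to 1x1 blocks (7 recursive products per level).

Matrix multiplication for 97x97 matrices:

Strassen's algorithm requires power-of-2 dimensions. Pad 97x97 to 128x128 (next power of 2).

Standard algorithm: 97^3 = 912673 multiplications
Strassen's algorithm: 7^(log2(128)) = 7^7 = 823543 multiplications
Savings: 912673 - 823543 = 89130 multiplications

Standard: 912673 multiplications (97^3). Strassen: 823543 multiplications (7^7, after padding to 128x128). Strassen reduces 8 recursive multiplications to 7 at each level.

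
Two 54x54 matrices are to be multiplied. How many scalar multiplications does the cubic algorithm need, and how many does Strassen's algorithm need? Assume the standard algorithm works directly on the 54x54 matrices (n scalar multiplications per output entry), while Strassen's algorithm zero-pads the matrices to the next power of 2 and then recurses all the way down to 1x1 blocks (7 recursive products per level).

Matrix multiplication for 54x54 matrices:

Strassen's algorithm requires power-of-2 dimensions. Pad 54x54 to 64x64 (next power of 2).

Standard algorithm: 54^3 = 157464 multiplications
Strassen's algorithm: 7^(log2(64)) = 7^6 = 117649 multiplications
Savings: 157464 - 117649 = 39815 multiplications

Standard: 157464 multiplications (54^3). Strassen: 117649 multiplications (7^6, after padding to 64x64). Strassen reduces 8 recursive multiplications to 7 at each level.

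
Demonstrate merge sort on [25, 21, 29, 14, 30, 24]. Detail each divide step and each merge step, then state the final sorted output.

Merge sort trace:

Split: [25, 21, 29, 14, 30, 24] -> [25, 21, 29] and [14, 30, 24]
  Split: [25, 21, 29] -> [25] and [21, 29]
    Split: [21, 29] -> [21] and [29]
    Merge: [21] + [29] -> [21, 29]
  Merge: [25] + [21, 29] -> [21, 25, 29]
  Split: [14, 30, 24] -> [14] and [30, 24]
    Split: [30, 24] -> [30] and [24]
    Merge: [30] + [24] -> [24, 30]
  Merge: [14] + [24, 30] -> [14, 24, 30]
Merge: [21, 25, 29] + [14, 24, 30] -> [14, 21, 24, 25, 29, 30]

Final sorted array: [14, 21, 24, 25, 29, 30]

The merge sort proceeds by recursively splitting the array and merging sorted halves.
After all merges, the sorted array is [14, 21, 24, 25, 29, 30].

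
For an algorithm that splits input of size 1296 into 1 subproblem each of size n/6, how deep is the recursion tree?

For divide and conquer with division factor 6:

Problem sizes at each level:
Level 0: 1296
Level 1: 216
Level 2: 36
Level 3: 6
Level 4: 1

The root is level 0 and the size-1 base case is level 4 (the tree spans levels 0 through 4, i.e. 5 levels counting the root), so the depth is the number of divisions: log_6(1296) = 4

The recursion tree depth is log_6(1296) = 4. At each level, the problem size is divided by 6, so it takes 4 divisions to reduce to a base case of size 1. The algorithm makes 1 recursive call at each level.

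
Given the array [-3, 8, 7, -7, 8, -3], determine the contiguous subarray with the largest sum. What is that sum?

Using Kadane's algorithm on [-3, 8, 7, -7, 8, -3]:

Scanning through the array:
Position 1 (value 8): max_ending_here = 8, max_so_far = 8
Position 2 (value 7): max_ending_here = 15, max_so_far = 15
Position 3 (value -7): max_ending_here = 8, max_so_far = 15
Position 4 (value 8): max_ending_here = 16, max_so_far = 16
Position 5 (value -3): max_ending_here = 13, max_so_far = 16

Maximum subarray: [8, 7, -7, 8]
Maximum sum: 16

The maximum subarray is [8, 7, -7, 8] with sum 16. This subarray runs from index 1 to index 4.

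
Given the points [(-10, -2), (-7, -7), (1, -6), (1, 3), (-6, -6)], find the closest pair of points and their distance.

Computing all pairwise distances among 5 points:

d((-10, -2), (-7, -7)) = 5.831
d((-10, -2), (1, -6)) = 11.7047
d((-10, -2), (1, 3)) = 12.083
d((-10, -2), (-6, -6)) = 5.6569
d((-7, -7), (1, -6)) = 8.0623
d((-7, -7), (1, 3)) = 12.8062
d((-7, -7), (-6, -6)) = 1.4142 <-- minimum
d((1, -6), (1, 3)) = 9.0
d((1, -6), (-6, -6)) = 7.0
d((1, 3), (-6, -6)) = 11.4018

Closest pair: (-7, -7) and (-6, -6) with distance 1.4142

The closest pair is (-7, -7) and (-6, -6) with Euclidean distance 1.4142. For 5 points, brute-force pairwise comparison is shown above. For large n, the divide-and-conquer algorithm (sort by x, recurse on halves, check the dividing strip) achieves O(n log n).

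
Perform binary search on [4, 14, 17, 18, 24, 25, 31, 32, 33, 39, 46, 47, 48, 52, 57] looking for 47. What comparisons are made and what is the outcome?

Binary search for 47 in [4, 14, 17, 18, 24, 25, 31, 32, 33, 39, 46, 47, 48, 52, 57]:

lo=0, hi=14, mid=7, arr[mid]=32 -> 32 < 47, search right half
lo=8, hi=14, mid=11, arr[mid]=47 -> Found target at index 11!

Binary search finds 47 at index 11 after 2 comparisons. The search repeatedly halves the search space by comparing with the middle element.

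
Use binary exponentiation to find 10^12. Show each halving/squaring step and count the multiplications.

Computing 10^12 by squaring (build up from 10^1; each line after the first costs one multiplication):

10^1 = 10
10^2 = (10^1)^2 = 10^2 = 100
10^3 = 10 * 10^2 = 10 * 100 = 1000
10^6 = (10^3)^2 = 1000^2 = 1000000
10^12 = (10^6)^2 = 1000000^2 = 1000000000000

Result: 1000000000000
Multiplications needed: 4 (4 lines after 10^1)

10^12 = 1000000000000. Using exponentiation by squaring, this requires 4 multiplications. The key idea: if the exponent is even, square the half-power; if odd, multiply by the base once.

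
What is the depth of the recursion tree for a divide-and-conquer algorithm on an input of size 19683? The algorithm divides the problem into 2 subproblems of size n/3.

For divide and conquer with division factor 3:

Problem sizes at each level:
Level 0: 19683
Level 1: 6561
Level 2: 2187
Level 3: 729
Level 4: 243
Level 5: 81
Level 6: 27
Level 7: 9
Level 8: 3
Level 9: 1

The root is level 0 and the size-1 base case is level 9 (the tree spans levels 0 through 9, i.e. 10 levels counting the root), so the depth is the number of divisions: log_3(19683) = 9

The recursion tree depth is log_3(19683) = 9. At each level, the problem size is divided by 3, so it takes 9 divisions to reduce to a base case of size 1. The algorithm makes 2 recursive calls at each level.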